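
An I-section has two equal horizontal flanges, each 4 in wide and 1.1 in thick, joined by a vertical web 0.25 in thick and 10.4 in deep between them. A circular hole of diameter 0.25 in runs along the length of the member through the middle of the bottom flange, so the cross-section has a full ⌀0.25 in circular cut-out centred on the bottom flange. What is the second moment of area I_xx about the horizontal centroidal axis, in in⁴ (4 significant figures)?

I_xx ≈ 313.6 in⁴

Treat the section as a set of non-overlapping primitives; coordinates are from the bounding-box lower-left.
Bottom flange: 4 × 1.1, A = 4.4 in², y = 0.55 in, Ī = 0.443667 in⁴.
Web: 0.25 × 10.4, A = 2.6 in², y = 6.3 in, Ī = 23.4347 in⁴.
Top flange: 4 × 1.1, A = 4.4 in², y = 12.05 in, Ī = 0.443667 in⁴.
Hole (subtracted): ⌀0.25, A = 0.0490874 in², y = 0.55 in, Ī = 0.000191748 in⁴.
Centroid: ȳ = ΣA·y / ΣA = 6.32487 in.
Transfer each piece to the horizontal centroidal axis using Ī + A·d² with d = y − 6.32487:
  bottom flange: d = -5.77487 in → contributes +147.18 in⁴
  web: d = -0.0248661 in → contributes +23.4363 in⁴
  top flange: d = 5.72513 in → contributes +144.663 in⁴
  hole: d = -5.77487 in → contributes −1.63721 in⁴
Total I = 313.642 in⁴.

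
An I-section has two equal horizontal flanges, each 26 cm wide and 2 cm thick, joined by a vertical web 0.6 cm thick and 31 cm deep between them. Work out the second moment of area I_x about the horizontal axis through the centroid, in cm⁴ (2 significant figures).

I_x ≈ 3.0 × 10⁴ cm⁴

Treat the section as a set of non-overlapping primitives; coordinates are from the bounding-box lower-left.
Bottom flange: 26 × 2, A = 52 cm², y = 1 cm, Ī = 17.33 cm⁴.
Web: 0.6 × 31, A = 18.6 cm², y = 17.5 cm, Ī = 1 490 cm⁴.
Top flange: 26 × 2, A = 52 cm², y = 34 cm, Ī = 17.33 cm⁴.
By symmetry the centroid is at mid-height, ȳ = 17.5 cm.
Transfer each piece to the horizontal axis through the centroid using Ī + A·d² with d = y − 17.5:
  bottom flange: d = -16.5 cm → contributes +14 174 cm⁴
  web: d = 0 cm → contributes +1 490 cm⁴
  top flange: d = 16.5 cm → contributes +14 174 cm⁴
Total I = 29 838 cm⁴.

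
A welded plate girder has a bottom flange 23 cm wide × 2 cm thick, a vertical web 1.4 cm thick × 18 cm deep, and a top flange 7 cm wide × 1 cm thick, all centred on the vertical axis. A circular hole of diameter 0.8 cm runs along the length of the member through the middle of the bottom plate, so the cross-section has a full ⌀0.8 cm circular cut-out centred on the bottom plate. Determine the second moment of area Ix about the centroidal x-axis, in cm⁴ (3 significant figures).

Ix ≈ 3940 cm⁴

Treat the section as a set of non-overlapping primitives; coordinates are from the bounding-box lower-left.
Bottom plate: 23 × 2, A = 46 cm², y = 1 cm, Ī = 15.333 cm⁴.
Web plate: 1.4 × 18, A = 25.2 cm², y = 11 cm, Ī = 680.4 cm⁴.
Top plate: 7 × 1, A = 7 cm², y = 20.5 cm, Ī = 0.58333 cm⁴.
Hole (subtracted): ⌀0.8, A = 0.50265 cm², y = 1 cm, Ī = 0.020106 cm⁴.
Centroid: ȳ = ΣA·y / ΣA = 6.0002 cm.
Transfer each piece to the centroidal x-axis using Ī + A·d² with d = y − 6.0002:
  bottom plate: d = -5.0002 cm → contributes +1165.4 cm⁴
  web plate: d = 4.9998 cm → contributes +1310.4 cm⁴
  top plate: d = 14.5 cm → contributes +1472.3 cm⁴
  hole: d = -5.0002 cm → contributes −12.587 cm⁴
Total I = 3935.5 cm⁴.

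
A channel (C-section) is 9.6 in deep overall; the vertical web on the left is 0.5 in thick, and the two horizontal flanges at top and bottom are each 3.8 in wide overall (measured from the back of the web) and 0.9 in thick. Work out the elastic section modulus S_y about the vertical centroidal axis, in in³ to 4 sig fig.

S_y ≈ 6.032 in³

Break the section into simple shapes (no overlaps), measuring from the bottom-left corner of the bounding box.
Web: 0.5 × 9.6, A = 4.8 in², x = 0.25 in, Ī = 0.1 in⁴.
Top flange (beyond web): 3.3 × 0.9, A = 2.97 in², x = 2.15 in, Ī = 2.69528 in⁴.
Bottom flange (beyond web): 3.3 × 0.9, A = 2.97 in², x = 2.15 in, Ī = 2.69528 in⁴.
Centroid: x̄ = ΣA·x / ΣA = 1.30084 in.
Transfer each piece to the vertical centroidal axis using Ī + A·d² with d = x − 1.30084:
  web: d = -1.05084 in → contributes +5.40045 in⁴
  top flange (beyond web): d = 0.849162 in → contributes +4.83687 in⁴
  bottom flange (beyond web): d = 0.849162 in → contributes +4.83687 in⁴
Total I = 15.0742 in⁴.
Extreme fibre distance c = 2.49916 in; S = I/c = 6.0317 in³.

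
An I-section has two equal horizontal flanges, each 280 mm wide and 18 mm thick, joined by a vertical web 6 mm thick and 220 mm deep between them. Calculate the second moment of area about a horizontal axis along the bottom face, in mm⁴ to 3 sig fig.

I_base ≈ 3.35 × 10⁸ mm⁴

Decompose the section into non-overlapping parts with the origin at the bottom-left of its bounding rectangle.
Bottom flange: 280 × 18, A = 5 040 mm², y = 9 mm, Ī = 136 080 mm⁴.
Web: 6 × 220, A = 1 320 mm², y = 128 mm, Ī = 5 324 000 mm⁴.
Top flange: 280 × 18, A = 5 040 mm², y = 247 mm, Ī = 136 080 mm⁴.
Transfer each piece to the base of the section using Ī + A·d² with d = y − 0:
  bottom flange: d = 9 mm → contributes +544 320 mm⁴
  web: d = 128 mm → contributes +26 950 880 mm⁴
  top flange: d = 247 mm → contributes +307 621 440 mm⁴
Total I = 335 116 640 mm⁴.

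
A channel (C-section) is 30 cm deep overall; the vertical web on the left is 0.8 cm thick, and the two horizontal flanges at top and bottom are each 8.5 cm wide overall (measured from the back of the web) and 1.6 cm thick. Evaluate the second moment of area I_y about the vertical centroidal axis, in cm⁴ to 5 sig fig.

Decompose the section into non-overlapping parts with the origin at the bottom-left of its bounding rectangle.
Web: 0.8 × 30, A = 24 cm², x = 0.4 cm, Ī = 1.28 cm⁴.
Top flange (beyond web): 7.7 × 1.6, A = 12.32 cm², x = 4.65 cm, Ī = 60.87107 cm⁴.
Bottom flange (beyond web): 7.7 × 1.6, A = 12.32 cm², x = 4.65 cm, Ī = 60.87107 cm⁴.
Centroid: x̄ = ΣA·x / ΣA = 2.552961 cm.
Transfer each piece to the vertical centroidal axis using Ī + A·d² with d = x − 2.552961:
  web: d = -2.152961 cm → contributes +112.5257 cm⁴
  top flange (beyond web): d = 2.097039 cm → contributes +115.0492 cm⁴
  bottom flange (beyond web): d = 2.097039 cm → contributes +115.0492 cm⁴
Total I = 342.6241 cm⁴.

I_y ≈ 342.62 cm⁴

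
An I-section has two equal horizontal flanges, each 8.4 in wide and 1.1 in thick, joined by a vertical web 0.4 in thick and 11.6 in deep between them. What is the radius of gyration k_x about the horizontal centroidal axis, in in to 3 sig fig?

Split into non-overlapping primitives; take the origin at the lower-left of the bounding box.
Bottom flange: 8.4 × 1.1, A = 9.24 in², y = 0.55 in, Ī = 0.9317 in⁴.
Web: 0.4 × 11.6, A = 4.64 in², y = 6.9 in, Ī = 52.03 in⁴.
Top flange: 8.4 × 1.1, A = 9.24 in², y = 13.25 in, Ī = 0.9317 in⁴.
By symmetry the centroid is at mid-height, ȳ = 6.9 in.
Transfer each piece to the horizontal centroidal axis using Ī + A·d² with d = y − 6.9:
  bottom flange: d = -6.35 in → contributes +373.51 in⁴
  web: d = 0 in → contributes +52.03 in⁴
  top flange: d = 6.35 in → contributes +373.51 in⁴
Total I = 799.05 in⁴.
Radius of gyration: k = √(I/A) = √(799.05 / 23.12) = 5.8789 in.

k_x ≈ 5.88 in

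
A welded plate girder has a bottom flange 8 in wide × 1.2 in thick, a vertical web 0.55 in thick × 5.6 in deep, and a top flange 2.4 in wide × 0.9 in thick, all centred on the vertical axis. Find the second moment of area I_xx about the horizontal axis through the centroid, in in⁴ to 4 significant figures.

I_xx ≈ 98.91 in⁴

Split into non-overlapping primitives; take the origin at the lower-left of the bounding box.
Bottom plate: 8 × 1.2, A = 9.6 in², y = 0.6 in, Ī = 1.152 in⁴.
Web plate: 0.55 × 5.6, A = 3.08 in², y = 4 in, Ī = 8.04907 in⁴.
Top plate: 2.4 × 0.9, A = 2.16 in², y = 7.25 in, Ī = 0.1458 in⁴.
Centroid: ȳ = ΣA·y / ΣA = 2.27358 in.
Transfer each piece to the horizontal axis through the centroid using Ī + A·d² with d = y − 2.27358:
  bottom plate: d = -1.67358 in → contributes +28.0405 in⁴
  web plate: d = 1.72642 in → contributes +17.229 in⁴
  top plate: d = 4.97642 in → contributes +53.6376 in⁴
Total I = 98.9071 in⁴.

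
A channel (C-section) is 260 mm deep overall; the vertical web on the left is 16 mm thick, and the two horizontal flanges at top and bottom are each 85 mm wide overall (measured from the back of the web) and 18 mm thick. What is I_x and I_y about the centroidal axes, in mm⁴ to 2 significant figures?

Treat the section as a set of non-overlapping primitives; coordinates are from the bounding-box lower-left.
Web: 16 × 260, A = 4 160 mm², y = 130 mm, Ī = 23 434 667 mm⁴.
Top flange (beyond web): 69 × 18, A = 1 242 mm², y = 251 mm, Ī = 33 534 mm⁴.
Bottom flange (beyond web): 69 × 18, A = 1 242 mm², y = 9 mm, Ī = 33 534 mm⁴.
By symmetry the centroid is at mid-height, ȳ = 130 mm.
Transfer each piece to the centroidal x-axis using Ī + A·d² with d = y − 130:
  web: d = 0 mm → contributes +23 434 667 mm⁴
  top flange (beyond web): d = 121 mm → contributes +18 217 656 mm⁴
  bottom flange (beyond web): d = -121 mm → contributes +18 217 656 mm⁴
Total I = 59 869 979 mm⁴.
For the y-axis: x̄ = 23.89 mm.
Repeating about the centroidal y-axis gives I_y = 3 883 542 mm⁴.

I_x ≈ 6.0 × 10⁷ mm⁴, I_y ≈ 3.9 × 10⁶ mm⁴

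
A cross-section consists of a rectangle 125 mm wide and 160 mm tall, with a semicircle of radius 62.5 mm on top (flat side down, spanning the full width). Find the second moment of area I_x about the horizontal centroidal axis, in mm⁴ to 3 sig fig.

I_x ≈ 9.76 × 10⁷ mm⁴

Break the section into simple shapes (no overlaps), measuring from the bottom-left corner of the bounding box.
Rectangular body: 125 × 160, A = 20 000 mm², y = 80 mm, Ī = 42 666 667 mm⁴.
Semicircular cap: semicircle r = 62.5, A = 6135.9 mm², y = 186.53 mm, Ī = 1 674 758 mm⁴.
Centroid: ȳ = ΣA·y / ΣA = 105.01 mm.
Transfer each piece to the horizontal centroidal axis using Ī + A·d² with d = y − 105.01:
  rectangular body: d = -25.009 mm → contributes +55 175 705 mm⁴
  semicircular cap: d = 81.517 mm → contributes +42 447 885 mm⁴
Total I = 97 623 590 mm⁴.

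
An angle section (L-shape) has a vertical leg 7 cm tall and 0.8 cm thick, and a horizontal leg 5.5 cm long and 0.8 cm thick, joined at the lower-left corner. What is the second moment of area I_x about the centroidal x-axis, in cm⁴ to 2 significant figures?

Decompose the section into non-overlapping parts with the origin at the bottom-left of its bounding rectangle.
Vertical leg: 0.8 × 7, A = 5.6 cm², y = 3.5 cm, Ī = 22.87 cm⁴.
Horizontal leg (remainder): 4.7 × 0.8, A = 3.76 cm², y = 0.4 cm, Ī = 0.2005 cm⁴.
Centroid: ȳ = ΣA·y / ΣA = 2.255 cm.
Transfer each piece to the centroidal x-axis using Ī + A·d² with d = y − 2.255:
  vertical leg: d = 1.245 cm → contributes +31.55 cm⁴
  horizontal leg (remainder): d = -1.855 cm → contributes +13.13 cm⁴
Total I = 44.69 cm⁴.

I_x ≈ 45 cm⁴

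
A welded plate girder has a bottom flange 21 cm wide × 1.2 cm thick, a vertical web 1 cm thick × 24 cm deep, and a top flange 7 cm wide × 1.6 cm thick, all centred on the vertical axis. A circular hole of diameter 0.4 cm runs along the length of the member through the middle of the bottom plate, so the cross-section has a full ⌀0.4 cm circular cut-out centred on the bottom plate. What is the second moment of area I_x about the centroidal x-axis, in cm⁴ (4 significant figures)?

I_x ≈ 6479 cm⁴

Decompose the section into non-overlapping parts with the origin at the bottom-left of its bounding rectangle.
Bottom plate: 21 × 1.2, A = 25.2 cm², y = 0.6 cm, Ī = 3.024 cm⁴.
Web plate: 1 × 24, A = 24 cm², y = 13.2 cm, Ī = 1 152 cm⁴.
Top plate: 7 × 1.6, A = 11.2 cm², y = 26 cm, Ī = 2.38933 cm⁴.
Hole (subtracted): ⌀0.4, A = 0.125664 cm², y = 0.6 cm, Ī = 0.00125664 cm⁴.
Centroid: ȳ = ΣA·y / ΣA = 10.3368 cm.
Transfer each piece to the centroidal x-axis using Ī + A·d² with d = y − 10.3368:
  bottom plate: d = -9.73681 cm → contributes +2392.12 cm⁴
  web plate: d = 2.86319 cm → contributes +1348.75 cm⁴
  top plate: d = 15.6632 cm → contributes +2750.15 cm⁴
  hole: d = -9.73681 cm → contributes −11.9149 cm⁴
Total I = 6479.1 cm⁴.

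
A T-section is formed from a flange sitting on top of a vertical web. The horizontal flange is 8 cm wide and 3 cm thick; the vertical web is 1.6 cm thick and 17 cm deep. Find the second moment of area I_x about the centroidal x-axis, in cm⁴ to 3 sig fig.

I_x ≈ 1950 cm⁴

Treat the section as a set of non-overlapping primitives; coordinates are from the bounding-box lower-left.
Flange: 8 × 3, A = 24 cm², y = 18.5 cm, Ī = 18 cm⁴.
Web: 1.6 × 17, A = 27.2 cm², y = 8.5 cm, Ī = 655.07 cm⁴.
Centroid: ȳ = ΣA·y / ΣA = 13.188 cm.
Transfer each piece to the centroidal x-axis using Ī + A·d² with d = y − 13.188:
  flange: d = 5.3125 cm → contributes +695.34 cm⁴
  web: d = -4.6875 cm → contributes +1252.7 cm⁴
Total I = 1948.1 cm⁴.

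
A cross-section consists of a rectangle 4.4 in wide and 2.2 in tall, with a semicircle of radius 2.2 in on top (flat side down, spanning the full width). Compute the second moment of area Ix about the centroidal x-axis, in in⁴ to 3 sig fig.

Break the section into simple shapes (no overlaps), measuring from the bottom-left corner of the bounding box.
Rectangular body: 4.4 × 2.2, A = 9.68 in², y = 1.1 in, Ī = 3.9043 in⁴.
Semicircular cap: semicircle r = 2.2, A = 7.6027 in², y = 3.1337 in, Ī = 2.5711 in⁴.
Centroid: ȳ = ΣA·y / ΣA = 1.9946 in.
Transfer each piece to the centroidal x-axis using Ī + A·d² with d = y − 1.9946:
  rectangular body: d = -0.89463 in → contributes +11.652 in⁴
  semicircular cap: d = 1.1391 in → contributes +12.436 in⁴
Total I = 24.087 in⁴.

Ix ≈ 24.1 in⁴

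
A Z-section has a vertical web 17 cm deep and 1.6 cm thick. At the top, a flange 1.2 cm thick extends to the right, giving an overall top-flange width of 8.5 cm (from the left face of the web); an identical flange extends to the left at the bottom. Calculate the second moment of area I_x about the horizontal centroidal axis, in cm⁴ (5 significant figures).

I_x ≈ 1690.6 cm⁴

Decompose the section into non-overlapping parts with the origin at the bottom-left of its bounding rectangle.
Web: 1.6 × 17, A = 27.2 cm², y = 8.5 cm, Ī = 655.0667 cm⁴.
Top flange (beyond web): 6.9 × 1.2, A = 8.28 cm², y = 16.4 cm, Ī = 0.9936 cm⁴.
Bottom flange (beyond web): 6.9 × 1.2, A = 8.28 cm², y = 0.6 cm, Ī = 0.9936 cm⁴.
Centroid: ȳ = ΣA·y / ΣA = 8.5 cm.
Transfer each piece to the horizontal centroidal axis using Ī + A·d² with d = y − 8.5:
  web: d = 0 cm → contributes +655.0667 cm⁴
  top flange (beyond web): d = 7.9 cm → contributes +517.7484 cm⁴
  bottom flange (beyond web): d = -7.9 cm → contributes +517.7484 cm⁴
Total I = 1690.563 cm⁴.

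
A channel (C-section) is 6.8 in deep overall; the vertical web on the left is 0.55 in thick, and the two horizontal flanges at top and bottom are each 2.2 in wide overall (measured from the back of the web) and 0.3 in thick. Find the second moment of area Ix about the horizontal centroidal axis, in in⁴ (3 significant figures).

Ix ≈ 24.9 in⁴

Decompose the section into non-overlapping parts with the origin at the bottom-left of its bounding rectangle.
Web: 0.55 × 6.8, A = 3.74 in², y = 3.4 in, Ī = 14.411 in⁴.
Top flange (beyond web): 1.65 × 0.3, A = 0.495 in², y = 6.65 in, Ī = 0.0037125 in⁴.
Bottom flange (beyond web): 1.65 × 0.3, A = 0.495 in², y = 0.15 in, Ī = 0.0037125 in⁴.
By symmetry the centroid is at mid-height, ȳ = 3.4 in.
Transfer each piece to the horizontal centroidal axis using Ī + A·d² with d = y − 3.4:
  web: d = 0 in → contributes +14.411 in⁴
  top flange (beyond web): d = 3.25 in → contributes +5.2322 in⁴
  bottom flange (beyond web): d = -3.25 in → contributes +5.2322 in⁴
Total I = 24.876 in⁴.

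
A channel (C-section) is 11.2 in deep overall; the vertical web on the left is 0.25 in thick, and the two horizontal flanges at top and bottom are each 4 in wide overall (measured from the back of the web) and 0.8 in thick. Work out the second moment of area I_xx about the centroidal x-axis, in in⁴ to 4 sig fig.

Break the section into simple shapes (no overlaps), measuring from the bottom-left corner of the bounding box.
Web: 0.25 × 11.2, A = 2.8 in², y = 5.6 in, Ī = 29.2693 in⁴.
Top flange (beyond web): 3.75 × 0.8, A = 3 in², y = 10.8 in, Ī = 0.16 in⁴.
Bottom flange (beyond web): 3.75 × 0.8, A = 3 in², y = 0.4 in, Ī = 0.16 in⁴.
By symmetry the centroid is at mid-height, ȳ = 5.6 in.
Transfer each piece to the centroidal x-axis using Ī + A·d² with d = y − 5.6:
  web: d = 0 in → contributes +29.2693 in⁴
  top flange (beyond web): d = 5.2 in → contributes +81.28 in⁴
  bottom flange (beyond web): d = -5.2 in → contributes +81.28 in⁴
Total I = 191.829 in⁴.

I_xx ≈ 191.8 in⁴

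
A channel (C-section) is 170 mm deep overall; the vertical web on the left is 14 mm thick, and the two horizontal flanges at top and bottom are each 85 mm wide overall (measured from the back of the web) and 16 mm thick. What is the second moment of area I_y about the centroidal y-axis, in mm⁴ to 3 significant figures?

I_y ≈ 3.09 × 10⁶ mm⁴

Break the section into simple shapes (no overlaps), measuring from the bottom-left corner of the bounding box.
Web: 14 × 170, A = 2 380 mm², x = 7 mm, Ī = 38 873 mm⁴.
Top flange (beyond web): 71 × 16, A = 1 136 mm², x = 49.5 mm, Ī = 477 215 mm⁴.
Bottom flange (beyond web): 71 × 16, A = 1 136 mm², x = 49.5 mm, Ī = 477 215 mm⁴.
Centroid: x̄ = ΣA·x / ΣA = 27.757 mm.
Transfer each piece to the centroidal y-axis using Ī + A·d² with d = x − 27.757:
  web: d = -20.757 mm → contributes +1 064 270 mm⁴
  top flange (beyond web): d = 21.743 mm → contributes +1 014 284 mm⁴
  bottom flange (beyond web): d = 21.743 mm → contributes +1 014 284 mm⁴
Total I = 3 092 839 mm⁴.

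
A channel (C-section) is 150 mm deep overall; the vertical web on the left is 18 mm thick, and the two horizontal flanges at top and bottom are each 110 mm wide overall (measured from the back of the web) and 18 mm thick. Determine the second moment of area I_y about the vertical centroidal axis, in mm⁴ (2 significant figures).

Decompose the section into non-overlapping parts with the origin at the bottom-left of its bounding rectangle.
Web: 18 × 150, A = 2 700 mm², x = 9 mm, Ī = 72 900 mm⁴.
Top flange (beyond web): 92 × 18, A = 1 656 mm², x = 64 mm, Ī = 1 168 032 mm⁴.
Bottom flange (beyond web): 92 × 18, A = 1 656 mm², x = 64 mm, Ī = 1 168 032 mm⁴.
Centroid: x̄ = ΣA·x / ΣA = 39.3 mm.
Transfer each piece to the vertical centroidal axis using Ī + A·d² with d = x − 39.3:
  web: d = -30.3 mm → contributes +2 551 645 mm⁴
  top flange (beyond web): d = 24.7 mm → contributes +2 178 390 mm⁴
  bottom flange (beyond web): d = 24.7 mm → contributes +2 178 390 mm⁴
Total I = 6 908 425 mm⁴.

I_y ≈ 6.9 × 10⁶ mm⁴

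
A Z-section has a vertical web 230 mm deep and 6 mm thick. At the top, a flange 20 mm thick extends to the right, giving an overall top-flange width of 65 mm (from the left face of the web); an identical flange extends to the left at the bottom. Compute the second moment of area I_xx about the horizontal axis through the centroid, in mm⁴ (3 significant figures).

I_xx ≈ 3.22 × 10⁷ mm⁴

Split into non-overlapping primitives; take the origin at the lower-left of the bounding box.
Web: 6 × 230, A = 1 380 mm², y = 115 mm, Ī = 6 083 500 mm⁴.
Top flange (beyond web): 59 × 20, A = 1 180 mm², y = 220 mm, Ī = 39 333 mm⁴.
Bottom flange (beyond web): 59 × 20, A = 1 180 mm², y = 10 mm, Ī = 39 333 mm⁴.
Centroid: ȳ = ΣA·y / ΣA = 115 mm.
Transfer each piece to the horizontal axis through the centroid using Ī + A·d² with d = y − 115:
  web: d = 0 mm → contributes +6 083 500 mm⁴
  top flange (beyond web): d = 105 mm → contributes +13 048 833 mm⁴
  bottom flange (beyond web): d = -105 mm → contributes +13 048 833 mm⁴
Total I = 32 181 167 mm⁴.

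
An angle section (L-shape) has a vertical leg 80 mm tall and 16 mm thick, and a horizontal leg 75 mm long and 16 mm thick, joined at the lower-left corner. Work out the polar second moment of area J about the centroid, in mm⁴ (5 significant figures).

J ≈ 2.3243 × 10⁶ mm⁴

Split into non-overlapping primitives; take the origin at the lower-left of the bounding box.
Vertical leg: 16 × 80, A = 1 280 mm², y = 40 mm, Ī = 682666.7 mm⁴.
Horizontal leg (remainder): 59 × 16, A = 944 mm², y = 8 mm, Ī = 20138.67 mm⁴.
Centroid: ȳ = ΣA·y / ΣA = 26.41727 mm.
Transfer each piece to the centroidal x-axis using Ī + A·d² with d = y − 26.41727:
  vertical leg: d = 13.58273 mm → contributes +918814.7 mm⁴
  horizontal leg (remainder): d = -18.41727 mm → contributes +340339.4 mm⁴
Total I = 1 259 154 mm⁴.
For the y-axis: x̄ = 23.91727 mm.
Repeating about the centroidal y-axis gives I_y = 1 065 174 mm⁴.
Polar second moment: J = I_x + I_y = 2 324 328 mm⁴.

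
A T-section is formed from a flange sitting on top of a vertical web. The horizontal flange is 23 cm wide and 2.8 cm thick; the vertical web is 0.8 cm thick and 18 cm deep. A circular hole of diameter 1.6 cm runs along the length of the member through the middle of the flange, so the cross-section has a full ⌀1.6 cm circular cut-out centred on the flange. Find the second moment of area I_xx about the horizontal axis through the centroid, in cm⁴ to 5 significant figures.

I_xx ≈ 1696.0 cm⁴

Decompose the section into non-overlapping parts with the origin at the bottom-left of its bounding rectangle.
Flange: 23 × 2.8, A = 64.4 cm², y = 19.4 cm, Ī = 42.07467 cm⁴.
Web: 0.8 × 18, A = 14.4 cm², y = 9 cm, Ī = 388.8 cm⁴.
Hole (subtracted): ⌀1.6, A = 2.010619 cm², y = 19.4 cm, Ī = 0.3216991 cm⁴.
Centroid: ȳ = ΣA·y / ΣA = 17.44973 cm.
Transfer each piece to the horizontal axis through the centroid using Ī + A·d² with d = y − 17.44973:
  flange: d = 1.95027 cm → contributes +287.0234 cm⁴
  web: d = -8.44973 cm → contributes +1416.93 cm⁴
  hole: d = 1.95027 cm → contributes −7.969194 cm⁴
Total I = 1695.985 cm⁴.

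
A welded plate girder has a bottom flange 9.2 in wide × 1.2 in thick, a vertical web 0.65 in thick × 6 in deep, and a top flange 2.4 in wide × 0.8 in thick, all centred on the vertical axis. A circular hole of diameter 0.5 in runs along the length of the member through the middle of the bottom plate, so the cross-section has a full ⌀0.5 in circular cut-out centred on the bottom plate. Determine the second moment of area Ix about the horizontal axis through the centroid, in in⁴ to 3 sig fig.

Ix ≈ 112 in⁴

Decompose the section into non-overlapping parts with the origin at the bottom-left of its bounding rectangle.
Bottom plate: 9.2 × 1.2, A = 11.04 in², y = 0.6 in, Ī = 1.3248 in⁴.
Web plate: 0.65 × 6, A = 3.9 in², y = 4.2 in, Ī = 11.7 in⁴.
Top plate: 2.4 × 0.8, A = 1.92 in², y = 7.6 in, Ī = 0.1024 in⁴.
Hole (subtracted): ⌀0.5, A = 0.19635 in², y = 0.6 in, Ī = 0.003068 in⁴.
Centroid: ȳ = ΣA·y / ΣA = 2.2491 in.
Transfer each piece to the horizontal axis through the centroid using Ī + A·d² with d = y − 2.2491:
  bottom plate: d = -1.6491 in → contributes +31.348 in⁴
  web plate: d = 1.9509 in → contributes +26.543 in⁴
  top plate: d = 5.3509 in → contributes +55.076 in⁴
  hole: d = -1.6491 in → contributes −0.53705 in⁴
Total I = 112.43 in⁴.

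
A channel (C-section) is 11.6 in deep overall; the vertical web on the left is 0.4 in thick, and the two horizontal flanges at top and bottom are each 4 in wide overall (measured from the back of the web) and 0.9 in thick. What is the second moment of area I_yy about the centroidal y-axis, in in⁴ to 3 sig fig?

Split into non-overlapping primitives; take the origin at the lower-left of the bounding box.
Web: 0.4 × 11.6, A = 4.64 in², x = 0.2 in, Ī = 0.061867 in⁴.
Top flange (beyond web): 3.6 × 0.9, A = 3.24 in², x = 2.2 in, Ī = 3.4992 in⁴.
Bottom flange (beyond web): 3.6 × 0.9, A = 3.24 in², x = 2.2 in, Ī = 3.4992 in⁴.
Centroid: x̄ = ΣA·x / ΣA = 1.3655 in.
Transfer each piece to the centroidal y-axis using Ī + A·d² with d = x − 1.3655:
  web: d = -1.1655 in → contributes +6.3644 in⁴
  top flange (beyond web): d = 0.83453 in → contributes +5.7557 in⁴
  bottom flange (beyond web): d = 0.83453 in → contributes +5.7557 in⁴
Total I = 17.876 in⁴.

I_yy ≈ 17.9 in⁴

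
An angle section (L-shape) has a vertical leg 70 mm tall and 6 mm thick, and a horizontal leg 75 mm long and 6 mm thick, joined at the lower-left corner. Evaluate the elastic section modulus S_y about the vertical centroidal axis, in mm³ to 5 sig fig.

Treat the section as a set of non-overlapping primitives; coordinates are from the bounding-box lower-left.
Vertical leg: 6 × 70, A = 420 mm², x = 3 mm, Ī = 1 260 mm⁴.
Horizontal leg (remainder): 69 × 6, A = 414 mm², x = 40.5 mm, Ī = 164254.5 mm⁴.
Centroid: x̄ = ΣA·x / ΣA = 21.61511 mm.
Transfer each piece to the vertical centroidal axis using Ī + A·d² with d = x − 21.61511:
  vertical leg: d = -18.61511 mm → contributes +146799.3 mm⁴
  horizontal leg (remainder): d = 18.88489 mm → contributes +311903.1 mm⁴
Total I = 458702.4 mm⁴.
Extreme fibre distance c = 53.38489 mm; S = I/c = 8592.364 mm³.

S_y ≈ 8592.4 mm³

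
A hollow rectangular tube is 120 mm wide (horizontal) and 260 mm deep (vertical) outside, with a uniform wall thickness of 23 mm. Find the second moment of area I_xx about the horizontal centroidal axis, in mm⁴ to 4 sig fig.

I_xx ≈ 1.153 × 10⁸ mm⁴

Split into non-overlapping primitives; take the origin at the lower-left of the bounding box.
Outer rectangle: 120 × 260, A = 31 200 mm², y = 130 mm, Ī = 175 760 000 mm⁴.
Inner void (subtracted): 74 × 214, A = 15 836 mm², y = 130 mm, Ī = 60 435 455 mm⁴.
By symmetry the centroid is at mid-height, ȳ = 130 mm.
All pieces are centred on the horizontal centroidal axis, so I = ΣĪ (holes subtracted) = 115 324 545 mm⁴.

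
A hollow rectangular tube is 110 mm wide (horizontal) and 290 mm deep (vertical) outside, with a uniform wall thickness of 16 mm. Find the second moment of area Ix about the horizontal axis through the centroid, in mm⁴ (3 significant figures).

Treat the section as a set of non-overlapping primitives; coordinates are from the bounding-box lower-left.
Outer rectangle: 110 × 290, A = 31 900 mm², y = 145 mm, Ī = 223 565 833 mm⁴.
Inner void (subtracted): 78 × 258, A = 20 124 mm², y = 145 mm, Ī = 111 627 828 mm⁴.
By symmetry the centroid is at mid-height, ȳ = 145 mm.
All pieces are centred on the horizontal axis through the centroid, so I = ΣĪ (holes subtracted) = 111 938 005 mm⁴.

Ix ≈ 1.12 × 10⁸ mm⁴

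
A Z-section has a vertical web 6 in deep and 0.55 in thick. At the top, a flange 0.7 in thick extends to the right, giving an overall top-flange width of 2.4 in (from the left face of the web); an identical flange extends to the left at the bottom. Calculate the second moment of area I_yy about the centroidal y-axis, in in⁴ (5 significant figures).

I_yy ≈ 4.5515 in⁴

Decompose the section into non-overlapping parts with the origin at the bottom-left of its bounding rectangle.
Web: 0.55 × 6, A = 3.3 in², x = 2.125 in, Ī = 0.0831875 in⁴.
Top flange (beyond web): 1.85 × 0.7, A = 1.295 in², x = 3.325 in, Ī = 0.3693448 in⁴.
Bottom flange (beyond web): 1.85 × 0.7, A = 1.295 in², x = 0.925 in, Ī = 0.3693448 in⁴.
Centroid: x̄ = ΣA·x / ΣA = 2.125 in.
Transfer each piece to the centroidal y-axis using Ī + A·d² with d = x − 2.125:
  web: d = 0 in → contributes +0.0831875 in⁴
  top flange (beyond web): d = 1.2 in → contributes +2.234145 in⁴
  bottom flange (beyond web): d = -1.2 in → contributes +2.234145 in⁴
Total I = 4.551477 in⁴.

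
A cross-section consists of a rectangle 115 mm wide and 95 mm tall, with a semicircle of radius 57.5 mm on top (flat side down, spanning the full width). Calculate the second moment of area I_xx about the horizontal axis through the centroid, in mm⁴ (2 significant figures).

Break the section into simple shapes (no overlaps), measuring from the bottom-left corner of the bounding box.
Rectangular body: 115 × 95, A = 10 925 mm², y = 47.5 mm, Ī = 8 216 510 mm⁴.
Semicircular cap: semicircle r = 57.5, A = 5 193 mm², y = 119.4 mm, Ī = 1 199 785 mm⁴.
Centroid: ȳ = ΣA·y / ΣA = 70.67 mm.
Transfer each piece to the horizontal axis through the centroid using Ī + A·d² with d = y − 70.67:
  rectangular body: d = -23.17 mm → contributes +14 080 450 mm⁴
  semicircular cap: d = 48.74 mm → contributes +13 535 245 mm⁴
Total I = 27 615 694 mm⁴.

I_xx ≈ 2.8 × 10⁷ mm⁴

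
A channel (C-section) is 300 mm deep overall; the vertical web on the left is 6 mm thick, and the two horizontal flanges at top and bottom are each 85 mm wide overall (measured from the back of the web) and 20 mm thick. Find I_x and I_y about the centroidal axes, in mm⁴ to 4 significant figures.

I_x ≈ 7.554 × 10⁷ mm⁴, I_y ≈ 3.720 × 10⁶ mm⁴

Split into non-overlapping primitives; take the origin at the lower-left of the bounding box.
Web: 6 × 300, A = 1 800 mm², y = 150 mm, Ī = 13 500 000 mm⁴.
Top flange (beyond web): 79 × 20, A = 1 580 mm², y = 290 mm, Ī = 52666.7 mm⁴.
Bottom flange (beyond web): 79 × 20, A = 1 580 mm², y = 10 mm, Ī = 52666.7 mm⁴.
By symmetry the centroid is at mid-height, ȳ = 150 mm.
Transfer each piece to the centroidal x-axis using Ī + A·d² with d = y − 150:
  web: d = 0 mm → contributes +13 500 000 mm⁴
  top flange (beyond web): d = 140 mm → contributes +31 020 667 mm⁴
  bottom flange (beyond web): d = -140 mm → contributes +31 020 667 mm⁴
Total I = 75 541 333 mm⁴.
For the y-axis: x̄ = 30.0766 mm.
Repeating about the centroidal y-axis gives I_y = 3 720 224 mm⁴.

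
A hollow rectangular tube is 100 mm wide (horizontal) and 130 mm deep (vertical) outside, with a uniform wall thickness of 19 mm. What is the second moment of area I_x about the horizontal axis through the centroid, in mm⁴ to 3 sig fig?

Treat the section as a set of non-overlapping primitives; coordinates are from the bounding-box lower-left.
Outer rectangle: 100 × 130, A = 13 000 mm², y = 65 mm, Ī = 18 308 333 mm⁴.
Inner void (subtracted): 62 × 92, A = 5 704 mm², y = 65 mm, Ī = 4 023 221 mm⁴.
By symmetry the centroid is at mid-height, ȳ = 65 mm.
All pieces are centred on the horizontal axis through the centroid, so I = ΣĪ (holes subtracted) = 14 285 112 mm⁴.

I_x ≈ 1.43 × 10⁷ mm⁴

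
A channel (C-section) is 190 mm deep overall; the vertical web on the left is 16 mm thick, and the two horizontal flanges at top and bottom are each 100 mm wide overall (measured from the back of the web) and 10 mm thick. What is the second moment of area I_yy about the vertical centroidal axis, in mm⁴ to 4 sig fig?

Treat the section as a set of non-overlapping primitives; coordinates are from the bounding-box lower-left.
Web: 16 × 190, A = 3 040 mm², x = 8 mm, Ī = 64853.3 mm⁴.
Top flange (beyond web): 84 × 10, A = 840 mm², x = 58 mm, Ī = 493 920 mm⁴.
Bottom flange (beyond web): 84 × 10, A = 840 mm², x = 58 mm, Ī = 493 920 mm⁴.
Centroid: x̄ = ΣA·x / ΣA = 25.7966 mm.
Transfer each piece to the vertical centroidal axis using Ī + A·d² with d = x − 25.7966:
  web: d = -17.7966 mm → contributes +1 027 680 mm⁴
  top flange (beyond web): d = 32.2034 mm → contributes +1 365 049 mm⁴
  bottom flange (beyond web): d = 32.2034 mm → contributes +1 365 049 mm⁴
Total I = 3 757 778 mm⁴.

I_yy ≈ 3.758 × 10⁶ mm⁴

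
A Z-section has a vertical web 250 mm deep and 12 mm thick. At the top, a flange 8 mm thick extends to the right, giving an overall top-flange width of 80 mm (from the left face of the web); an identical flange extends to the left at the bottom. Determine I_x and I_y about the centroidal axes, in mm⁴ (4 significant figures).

I_x ≈ 3.156 × 10⁷ mm⁴, I_y ≈ 2.196 × 10⁶ mm⁴

Split into non-overlapping primitives; take the origin at the lower-left of the bounding box.
Web: 12 × 250, A = 3 000 mm², y = 125 mm, Ī = 15 625 000 mm⁴.
Top flange (beyond web): 68 × 8, A = 544 mm², y = 246 mm, Ī = 2901.33 mm⁴.
Bottom flange (beyond web): 68 × 8, A = 544 mm², y = 4 mm, Ī = 2901.33 mm⁴.
Centroid: ȳ = ΣA·y / ΣA = 125 mm.
Transfer each piece to the centroidal x-axis using Ī + A·d² with d = y − 125:
  web: d = 0 mm → contributes +15 625 000 mm⁴
  top flange (beyond web): d = 121 mm → contributes +7 967 605 mm⁴
  bottom flange (beyond web): d = -121 mm → contributes +7 967 605 mm⁴
Total I = 31 560 211 mm⁴.
For the y-axis: x̄ = 74 mm.
Repeating about the centroidal y-axis gives I_y = 2 196 043 mm⁴.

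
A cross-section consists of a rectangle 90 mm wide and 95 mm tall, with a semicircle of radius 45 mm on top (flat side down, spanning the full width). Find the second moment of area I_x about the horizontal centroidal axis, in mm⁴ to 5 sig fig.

I_x ≈ 1.7163 × 10⁷ mm⁴

Split into non-overlapping primitives; take the origin at the lower-left of the bounding box.
Rectangular body: 90 × 95, A = 8 550 mm², y = 47.5 mm, Ī = 6 430 313 mm⁴.
Semicircular cap: semicircle r = 45, A = 3180.863 mm², y = 114.0986 mm, Ī = 450072.1 mm⁴.
Centroid: ȳ = ΣA·y / ΣA = 65.55843 mm.
Transfer each piece to the horizontal centroidal axis using Ī + A·d² with d = y − 65.55843:
  rectangular body: d = -18.05843 mm → contributes +9 218 527 mm⁴
  semicircular cap: d = 48.54016 mm → contributes +7 944 653 mm⁴
Total I = 17 163 180 mm⁴.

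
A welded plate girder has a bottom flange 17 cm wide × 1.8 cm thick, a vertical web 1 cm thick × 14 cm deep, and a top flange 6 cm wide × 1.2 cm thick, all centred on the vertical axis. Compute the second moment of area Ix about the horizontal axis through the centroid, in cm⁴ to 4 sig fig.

Break the section into simple shapes (no overlaps), measuring from the bottom-left corner of the bounding box.
Bottom plate: 17 × 1.8, A = 30.6 cm², y = 0.9 cm, Ī = 8.262 cm⁴.
Web plate: 1 × 14, A = 14 cm², y = 8.8 cm, Ī = 228.667 cm⁴.
Top plate: 6 × 1.2, A = 7.2 cm², y = 16.4 cm, Ī = 0.864 cm⁴.
Centroid: ȳ = ΣA·y / ΣA = 5.18958 cm.
Transfer each piece to the horizontal axis through the centroid using Ī + A·d² with d = y − 5.18958:
  bottom plate: d = -4.28958 cm → contributes +571.316 cm⁴
  web plate: d = 3.61042 cm → contributes +411.159 cm⁴
  top plate: d = 11.2104 cm → contributes +905.714 cm⁴
Total I = 1888.19 cm⁴.

Ix ≈ 1888 cm⁴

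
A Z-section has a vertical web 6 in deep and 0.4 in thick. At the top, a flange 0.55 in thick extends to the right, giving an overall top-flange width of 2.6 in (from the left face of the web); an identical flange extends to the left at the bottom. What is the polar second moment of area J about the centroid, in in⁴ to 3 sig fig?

Break the section into simple shapes (no overlaps), measuring from the bottom-left corner of the bounding box.
Web: 0.4 × 6, A = 2.4 in², y = 3 in, Ī = 7.2 in⁴.
Top flange (beyond web): 2.2 × 0.55, A = 1.21 in², y = 5.725 in, Ī = 0.030502 in⁴.
Bottom flange (beyond web): 2.2 × 0.55, A = 1.21 in², y = 0.275 in, Ī = 0.030502 in⁴.
Centroid: ȳ = ΣA·y / ΣA = 3 in.
Transfer each piece to the centroidal x-axis using Ī + A·d² with d = y − 3:
  web: d = 0 in → contributes +7.2 in⁴
  top flange (beyond web): d = 2.725 in → contributes +9.0155 in⁴
  bottom flange (beyond web): d = -2.725 in → contributes +9.0155 in⁴
Total I = 25.231 in⁴.
For the y-axis: x̄ = 2.4 in.
Repeating about the centroidal y-axis gives I_y = 5.0979 in⁴.
Polar second moment: J = I_x + I_y = 30.329 in⁴.

J ≈ 30.3 in⁴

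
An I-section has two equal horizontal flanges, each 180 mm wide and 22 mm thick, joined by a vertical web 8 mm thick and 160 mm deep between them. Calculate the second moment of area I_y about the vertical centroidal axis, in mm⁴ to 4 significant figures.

I_y ≈ 2.139 × 10⁷ mm⁴

Decompose the section into non-overlapping parts with the origin at the bottom-left of its bounding rectangle.
Bottom flange: 180 × 22, A = 3 960 mm², x = 90 mm, Ī = 10 692 000 mm⁴.
Web: 8 × 160, A = 1 280 mm², x = 90 mm, Ī = 6826.67 mm⁴.
Top flange: 180 × 22, A = 3 960 mm², x = 90 mm, Ī = 10 692 000 mm⁴.
By symmetry the centroid is at mid-width, x̄ = 90 mm.
All pieces are centred on the vertical centroidal axis, so I = ΣĪ = 21 390 827 mm⁴.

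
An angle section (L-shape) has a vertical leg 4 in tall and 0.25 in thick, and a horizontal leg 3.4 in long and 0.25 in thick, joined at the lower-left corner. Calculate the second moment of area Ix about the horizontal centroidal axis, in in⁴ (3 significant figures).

Decompose the section into non-overlapping parts with the origin at the bottom-left of its bounding rectangle.
Vertical leg: 0.25 × 4, A = 1 in², y = 2 in, Ī = 1.3333 in⁴.
Horizontal leg (remainder): 3.15 × 0.25, A = 0.7875 in², y = 0.125 in, Ī = 0.0041016 in⁴.
Centroid: ȳ = ΣA·y / ΣA = 1.174 in.
Transfer each piece to the horizontal centroidal axis using Ī + A·d² with d = y − 1.174:
  vertical leg: d = 0.82605 in → contributes +2.0157 in⁴
  horizontal leg (remainder): d = -1.049 in → contributes +0.87059 in⁴
Total I = 2.8863 in⁴.

Ix ≈ 2.89 in⁴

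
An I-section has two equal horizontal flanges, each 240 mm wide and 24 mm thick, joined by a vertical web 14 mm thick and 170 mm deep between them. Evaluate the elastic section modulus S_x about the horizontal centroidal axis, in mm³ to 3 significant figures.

Break the section into simple shapes (no overlaps), measuring from the bottom-left corner of the bounding box.
Bottom flange: 240 × 24, A = 5 760 mm², y = 12 mm, Ī = 276 480 mm⁴.
Web: 14 × 170, A = 2 380 mm², y = 109 mm, Ī = 5 731 833 mm⁴.
Top flange: 240 × 24, A = 5 760 mm², y = 206 mm, Ī = 276 480 mm⁴.
By symmetry the centroid is at mid-height, ȳ = 109 mm.
Transfer each piece to the horizontal centroidal axis using Ī + A·d² with d = y − 109:
  bottom flange: d = -97 mm → contributes +54 472 320 mm⁴
  web: d = 0 mm → contributes +5 731 833 mm⁴
  top flange: d = 97 mm → contributes +54 472 320 mm⁴
Total I = 114 676 473 mm⁴.
Extreme fibre distance c = 109 mm; S = I/c = 1 052 078 mm³.

S_x ≈ 1.05 × 10⁶ mm³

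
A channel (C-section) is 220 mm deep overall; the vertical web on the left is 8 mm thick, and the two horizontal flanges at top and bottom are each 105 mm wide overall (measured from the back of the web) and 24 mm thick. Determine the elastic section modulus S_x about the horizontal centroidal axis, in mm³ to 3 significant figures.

S_x ≈ 4.73 × 10⁵ mm³

Treat the section as a set of non-overlapping primitives; coordinates are from the bounding-box lower-left.
Web: 8 × 220, A = 1 760 mm², y = 110 mm, Ī = 7 098 667 mm⁴.
Top flange (beyond web): 97 × 24, A = 2 328 mm², y = 208 mm, Ī = 111 744 mm⁴.
Bottom flange (beyond web): 97 × 24, A = 2 328 mm², y = 12 mm, Ī = 111 744 mm⁴.
By symmetry the centroid is at mid-height, ȳ = 110 mm.
Transfer each piece to the horizontal centroidal axis using Ī + A·d² with d = y − 110:
  web: d = 0 mm → contributes +7 098 667 mm⁴
  top flange (beyond web): d = 98 mm → contributes +22 469 856 mm⁴
  bottom flange (beyond web): d = -98 mm → contributes +22 469 856 mm⁴
Total I = 52 038 379 mm⁴.
Extreme fibre distance c = 110 mm; S = I/c = 473 076 mm³.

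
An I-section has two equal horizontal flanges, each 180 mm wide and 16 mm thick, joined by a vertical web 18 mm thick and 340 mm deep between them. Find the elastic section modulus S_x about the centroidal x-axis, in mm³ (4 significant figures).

Split into non-overlapping primitives; take the origin at the lower-left of the bounding box.
Bottom flange: 180 × 16, A = 2 880 mm², y = 8 mm, Ī = 61 440 mm⁴.
Web: 18 × 340, A = 6 120 mm², y = 186 mm, Ī = 58 956 000 mm⁴.
Top flange: 180 × 16, A = 2 880 mm², y = 364 mm, Ī = 61 440 mm⁴.
By symmetry the centroid is at mid-height, ȳ = 186 mm.
Transfer each piece to the centroidal x-axis using Ī + A·d² with d = y − 186:
  bottom flange: d = -178 mm → contributes +91 311 360 mm⁴
  web: d = 0 mm → contributes +58 956 000 mm⁴
  top flange: d = 178 mm → contributes +91 311 360 mm⁴
Total I = 241 578 720 mm⁴.
Extreme fibre distance c = 186 mm; S = I/c = 1 298 810 mm³.

S_x ≈ 1.299 × 10⁶ mm³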